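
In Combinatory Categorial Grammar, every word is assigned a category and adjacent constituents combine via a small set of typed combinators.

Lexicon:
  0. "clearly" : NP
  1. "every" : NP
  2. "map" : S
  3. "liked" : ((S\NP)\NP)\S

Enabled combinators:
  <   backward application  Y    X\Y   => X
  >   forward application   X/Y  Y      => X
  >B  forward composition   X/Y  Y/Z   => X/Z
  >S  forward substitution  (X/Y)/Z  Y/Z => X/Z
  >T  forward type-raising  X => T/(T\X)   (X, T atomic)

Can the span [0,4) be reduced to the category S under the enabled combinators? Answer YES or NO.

[0,4] S   >
  [0,1] S/(S\NP)   >T
    [0,1] "clearly" : NP
  [1,4] S\NP   <
    [1,2] "every" : NP
    [2,4] (S\NP)\NP   <
      [2,3] "map" : S
      [3,4] "liked" : ((S\NP)\NP)\S

YES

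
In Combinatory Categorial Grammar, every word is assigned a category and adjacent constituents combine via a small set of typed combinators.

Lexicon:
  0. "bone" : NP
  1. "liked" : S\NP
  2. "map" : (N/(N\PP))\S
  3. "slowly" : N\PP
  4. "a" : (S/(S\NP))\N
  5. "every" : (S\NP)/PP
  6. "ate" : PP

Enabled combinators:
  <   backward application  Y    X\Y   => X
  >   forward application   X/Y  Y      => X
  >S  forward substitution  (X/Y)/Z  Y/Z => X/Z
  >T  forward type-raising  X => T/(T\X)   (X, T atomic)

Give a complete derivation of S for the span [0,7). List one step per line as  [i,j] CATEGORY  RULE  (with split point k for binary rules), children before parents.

[0,1] NP  lex  "bone"
[0,1] S/(S\NP)  >T
[1,2] S\NP  lex  "liked"
[0,2] S  >  k=1
[2,3] (N/(N\PP))\S  lex  "map"
[0,3] N/(N\PP)  <  k=2
[3,4] N\PP  lex  "slowly"
[0,4] N  >  k=3
[4,5] (S/(S\NP))\N  lex  "a"
[0,5] S/(S\NP)  <  k=4
[5,6] (S\NP)/PP  lex  "every"
[6,7] PP  lex  "ate"
[5,7] S\NP  >  k=6
[0,7] S  >  k=5

[0,7] S   >
  [0,5] S/(S\NP)   <
    [0,4] N   >
      [0,3] N/(N\PP)   <
        [0,2] S   >
          [0,1] S/(S\NP)   >T
            [0,1] "bone" : NP
          [1,2] "liked" : S\NP
        [2,3] "map" : (N/(N\PP))\S
      [3,4] "slowly" : N\PP
    [4,5] "a" : (S/(S\NP))\N
  [5,7] S\NP   >
    [5,6] "every" : (S\NP)/PP
    [6,7] "ate" : PP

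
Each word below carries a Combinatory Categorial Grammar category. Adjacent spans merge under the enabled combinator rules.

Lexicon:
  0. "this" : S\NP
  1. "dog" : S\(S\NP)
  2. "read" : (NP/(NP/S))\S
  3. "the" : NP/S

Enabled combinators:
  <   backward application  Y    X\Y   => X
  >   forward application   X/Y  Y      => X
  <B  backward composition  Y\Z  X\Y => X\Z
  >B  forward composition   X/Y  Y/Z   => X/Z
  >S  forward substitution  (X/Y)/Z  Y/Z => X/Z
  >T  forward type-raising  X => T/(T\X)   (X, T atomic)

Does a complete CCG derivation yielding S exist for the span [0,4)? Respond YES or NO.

NO

S\NP S\(S\NP) (NP/(NP/S))\S NP/S
CKY chart[0,4] = {N/(N\NP), NP, NP/(NP\NP), PP/(PP\NP), S/(S\NP)}; S ∉ chart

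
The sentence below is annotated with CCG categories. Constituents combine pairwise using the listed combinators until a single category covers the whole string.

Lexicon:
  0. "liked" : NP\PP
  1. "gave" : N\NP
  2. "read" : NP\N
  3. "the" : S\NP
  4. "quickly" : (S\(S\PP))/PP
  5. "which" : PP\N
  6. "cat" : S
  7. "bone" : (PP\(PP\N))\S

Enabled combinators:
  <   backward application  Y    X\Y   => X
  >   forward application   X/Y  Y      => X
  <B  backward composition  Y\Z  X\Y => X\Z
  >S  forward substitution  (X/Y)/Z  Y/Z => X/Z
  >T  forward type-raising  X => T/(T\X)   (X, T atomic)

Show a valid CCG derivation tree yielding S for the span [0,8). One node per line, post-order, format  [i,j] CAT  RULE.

[0,8] S   <
  [0,4] S\PP   <B
    [0,3] NP\PP   <B
      [0,1] "liked" : NP\PP
      [1,3] NP\NP   <B
        [1,2] "gave" : N\NP
        [2,3] "read" : NP\N
    [3,4] "the" : S\NP
  [4,8] S\(S\PP)   >
    [4,5] "quickly" : (S\(S\PP))/PP
    [5,8] PP   <
      [5,6] "which" : PP\N
      [6,8] PP\(PP\N)   <
        [6,7] "cat" : S
        [7,8] "bone" : (PP\(PP\N))\S

[0,1] NP\PP  lex  "liked"
[1,2] N\NP  lex  "gave"
[2,3] NP\N  lex  "read"
[1,3] NP\NP  <B  k=2
[0,3] NP\PP  <B  k=1
[3,4] S\NP  lex  "the"
[0,4] S\PP  <B  k=3
[4,5] (S\(S\PP))/PP  lex  "quickly"
[5,6] PP\N  lex  "which"
[6,7] S  lex  "cat"
[7,8] (PP\(PP\N))\S  lex  "bone"
[6,8] PP\(PP\N)  <  k=7
[5,8] PP  <  k=6
[4,8] S\(S\PP)  >  k=5
[0,8] S  <  k=4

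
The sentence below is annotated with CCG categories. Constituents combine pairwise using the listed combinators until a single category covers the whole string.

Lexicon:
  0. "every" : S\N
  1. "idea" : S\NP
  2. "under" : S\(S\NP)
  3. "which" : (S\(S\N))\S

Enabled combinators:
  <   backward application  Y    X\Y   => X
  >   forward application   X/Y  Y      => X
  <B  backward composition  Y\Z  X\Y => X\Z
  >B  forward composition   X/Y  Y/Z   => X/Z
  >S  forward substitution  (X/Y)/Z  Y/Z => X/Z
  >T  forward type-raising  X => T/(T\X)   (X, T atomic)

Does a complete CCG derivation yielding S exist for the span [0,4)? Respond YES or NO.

[0,4] S   <
  [0,1] "every" : S\N
  [1,4] S\(S\N)   <
    [1,3] S   <
      [1,2] "idea" : S\NP
      [2,3] "under" : S\(S\NP)
    [3,4] "which" : (S\(S\N))\S

YES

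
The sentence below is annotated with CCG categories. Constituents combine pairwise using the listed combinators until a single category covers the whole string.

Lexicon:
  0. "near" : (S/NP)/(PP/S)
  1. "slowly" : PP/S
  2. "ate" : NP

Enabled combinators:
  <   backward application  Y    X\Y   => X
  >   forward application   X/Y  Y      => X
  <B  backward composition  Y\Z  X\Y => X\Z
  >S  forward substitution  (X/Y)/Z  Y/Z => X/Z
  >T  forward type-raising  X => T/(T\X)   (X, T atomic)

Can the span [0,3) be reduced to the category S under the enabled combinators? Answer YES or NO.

[0,3] S   >
  [0,2] S/NP   >
    [0,1] "near" : (S/NP)/(PP/S)
    [1,2] "slowly" : PP/S
  [2,3] "ate" : NP

YES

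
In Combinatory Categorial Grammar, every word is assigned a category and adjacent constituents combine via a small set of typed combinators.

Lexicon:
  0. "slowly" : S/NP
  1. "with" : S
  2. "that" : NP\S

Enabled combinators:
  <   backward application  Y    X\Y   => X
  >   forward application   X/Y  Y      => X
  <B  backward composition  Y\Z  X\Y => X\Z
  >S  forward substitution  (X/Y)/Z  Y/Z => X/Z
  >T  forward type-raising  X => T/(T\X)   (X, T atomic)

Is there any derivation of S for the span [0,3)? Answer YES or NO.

[0,3] S   >
  [0,1] "slowly" : S/NP
  [1,3] NP   <
    [1,2] "with" : S
    [2,3] "that" : NP\S

YES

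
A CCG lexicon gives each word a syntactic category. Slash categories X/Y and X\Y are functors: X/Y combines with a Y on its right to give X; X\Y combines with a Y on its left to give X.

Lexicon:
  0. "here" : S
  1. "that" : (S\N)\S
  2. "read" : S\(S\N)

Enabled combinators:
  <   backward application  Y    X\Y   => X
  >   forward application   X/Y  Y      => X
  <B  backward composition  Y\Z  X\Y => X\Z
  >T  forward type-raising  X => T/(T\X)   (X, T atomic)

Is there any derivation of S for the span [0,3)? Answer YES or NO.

YES

[0,3] S   <
  [0,2] S\N   <
    [0,1] "here" : S
    [1,2] "that" : (S\N)\S
  [2,3] "read" : S\(S\N)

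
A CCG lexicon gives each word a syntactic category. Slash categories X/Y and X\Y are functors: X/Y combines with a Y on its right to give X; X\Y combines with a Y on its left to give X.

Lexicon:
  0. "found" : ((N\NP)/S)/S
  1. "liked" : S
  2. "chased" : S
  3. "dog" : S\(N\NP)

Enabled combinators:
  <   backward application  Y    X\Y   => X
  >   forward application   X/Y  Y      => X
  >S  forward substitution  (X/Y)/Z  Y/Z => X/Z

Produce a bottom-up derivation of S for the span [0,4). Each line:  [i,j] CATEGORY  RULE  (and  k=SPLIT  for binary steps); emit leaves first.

[0,1] ((N\NP)/S)/S  lex  "found"
[1,2] S  lex  "liked"
[0,2] (N\NP)/S  >  k=1
[2,3] S  lex  "chased"
[0,3] N\NP  >  k=2
[3,4] S\(N\NP)  lex  "dog"
[0,4] S  <  k=3

[0,4] S   <
  [0,3] N\NP   >
    [0,2] (N\NP)/S   >
      [0,1] "found" : ((N\NP)/S)/S
      [1,2] "liked" : S
    [2,3] "chased" : S
  [3,4] "dog" : S\(N\NP)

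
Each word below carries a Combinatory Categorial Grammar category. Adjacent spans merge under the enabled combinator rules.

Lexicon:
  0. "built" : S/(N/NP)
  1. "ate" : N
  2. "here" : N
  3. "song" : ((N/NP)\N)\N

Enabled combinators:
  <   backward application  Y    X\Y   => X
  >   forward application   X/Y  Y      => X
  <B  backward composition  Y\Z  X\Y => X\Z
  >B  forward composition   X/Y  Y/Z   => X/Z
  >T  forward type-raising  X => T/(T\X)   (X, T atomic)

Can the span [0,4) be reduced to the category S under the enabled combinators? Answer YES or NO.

[0,4] S   >
  [0,1] "built" : S/(N/NP)
  [1,4] N/NP   <
    [1,2] "ate" : N
    [2,4] (N/NP)\N   <
      [2,3] "here" : N
      [3,4] "song" : ((N/NP)\N)\N

YES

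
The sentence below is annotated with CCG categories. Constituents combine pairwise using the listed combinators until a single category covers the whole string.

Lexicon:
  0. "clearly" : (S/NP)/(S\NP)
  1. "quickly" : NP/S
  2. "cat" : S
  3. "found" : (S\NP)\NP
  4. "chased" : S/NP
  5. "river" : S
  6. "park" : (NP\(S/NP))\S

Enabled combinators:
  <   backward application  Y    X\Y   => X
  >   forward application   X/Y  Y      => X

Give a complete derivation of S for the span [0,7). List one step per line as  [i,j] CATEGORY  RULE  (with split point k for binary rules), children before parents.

[0,7] S   >
  [0,4] S/NP   >
    [0,1] "clearly" : (S/NP)/(S\NP)
    [1,4] S\NP   <
      [1,3] NP   >
        [1,2] "quickly" : NP/S
        [2,3] "cat" : S
      [3,4] "found" : (S\NP)\NP
  [4,7] NP   <
    [4,5] "chased" : S/NP
    [5,7] NP\(S/NP)   <
      [5,6] "river" : S
      [6,7] "park" : (NP\(S/NP))\S

[0,1] (S/NP)/(S\NP)  lex  "clearly"
[1,2] NP/S  lex  "quickly"
[2,3] S  lex  "cat"
[1,3] NP  >  k=2
[3,4] (S\NP)\NP  lex  "found"
[1,4] S\NP  <  k=3
[0,4] S/NP  >  k=1
[4,5] S/NP  lex  "chased"
[5,6] S  lex  "river"
[6,7] (NP\(S/NP))\S  lex  "park"
[5,7] NP\(S/NP)  <  k=6
[4,7] NP  <  k=5
[0,7] S  >  k=4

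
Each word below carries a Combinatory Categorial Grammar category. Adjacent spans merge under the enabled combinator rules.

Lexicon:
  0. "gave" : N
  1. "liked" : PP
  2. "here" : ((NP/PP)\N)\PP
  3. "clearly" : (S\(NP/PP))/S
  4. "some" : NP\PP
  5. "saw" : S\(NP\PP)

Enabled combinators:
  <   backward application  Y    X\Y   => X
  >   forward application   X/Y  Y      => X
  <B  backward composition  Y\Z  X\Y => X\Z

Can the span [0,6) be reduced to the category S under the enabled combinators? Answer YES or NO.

[0,6] S   <
  [0,3] NP/PP   <
    [0,1] "gave" : N
    [1,3] (NP/PP)\N   <
      [1,2] "liked" : PP
      [2,3] "here" : ((NP/PP)\N)\PP
  [3,6] S\(NP/PP)   >
    [3,4] "clearly" : (S\(NP/PP))/S
    [4,6] S   <
      [4,5] "some" : NP\PP
      [5,6] "saw" : S\(NP\PP)

YES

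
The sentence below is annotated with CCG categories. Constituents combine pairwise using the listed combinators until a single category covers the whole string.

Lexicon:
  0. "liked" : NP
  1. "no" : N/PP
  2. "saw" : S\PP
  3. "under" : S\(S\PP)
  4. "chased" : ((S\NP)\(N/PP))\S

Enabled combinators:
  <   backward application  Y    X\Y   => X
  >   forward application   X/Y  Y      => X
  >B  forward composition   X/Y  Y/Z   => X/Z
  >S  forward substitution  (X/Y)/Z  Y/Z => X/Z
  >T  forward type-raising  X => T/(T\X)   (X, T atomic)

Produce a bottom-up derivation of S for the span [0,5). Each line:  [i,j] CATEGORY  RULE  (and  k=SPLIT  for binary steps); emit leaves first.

[0,5] S   >
  [0,1] S/(S\NP)   >T
    [0,1] "liked" : NP
  [1,5] S\NP   <
    [1,2] "no" : N/PP
    [2,5] (S\NP)\(N/PP)   <
      [2,4] S   <
        [2,3] "saw" : S\PP
        [3,4] "under" : S\(S\PP)
      [4,5] "chased" : ((S\NP)\(N/PP))\S

[0,1] NP  lex  "liked"
[0,1] S/(S\NP)  >T
[1,2] N/PP  lex  "no"
[2,3] S\PP  lex  "saw"
[3,4] S\(S\PP)  lex  "under"
[2,4] S  <  k=3
[4,5] ((S\NP)\(N/PP))\S  lex  "chased"
[2,5] (S\NP)\(N/PP)  <  k=4
[1,5] S\NP  <  k=2
[0,5] S  >  k=1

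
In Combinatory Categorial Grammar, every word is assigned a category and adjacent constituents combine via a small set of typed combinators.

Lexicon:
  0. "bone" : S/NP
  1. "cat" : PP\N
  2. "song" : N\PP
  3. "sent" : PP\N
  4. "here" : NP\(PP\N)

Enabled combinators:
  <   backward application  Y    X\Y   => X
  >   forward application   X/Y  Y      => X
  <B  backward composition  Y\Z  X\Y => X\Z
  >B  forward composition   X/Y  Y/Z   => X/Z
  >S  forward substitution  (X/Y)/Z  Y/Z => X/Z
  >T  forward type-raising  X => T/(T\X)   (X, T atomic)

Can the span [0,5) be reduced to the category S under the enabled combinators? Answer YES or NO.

YES

[0,5] S   >
  [0,1] "bone" : S/NP
  [1,5] NP   <
    [1,4] PP\N   <B
      [1,3] N\N   <B
        [1,2] "cat" : PP\N
        [2,3] "song" : N\PP
      [3,4] "sent" : PP\N
    [4,5] "here" : NP\(PP\N)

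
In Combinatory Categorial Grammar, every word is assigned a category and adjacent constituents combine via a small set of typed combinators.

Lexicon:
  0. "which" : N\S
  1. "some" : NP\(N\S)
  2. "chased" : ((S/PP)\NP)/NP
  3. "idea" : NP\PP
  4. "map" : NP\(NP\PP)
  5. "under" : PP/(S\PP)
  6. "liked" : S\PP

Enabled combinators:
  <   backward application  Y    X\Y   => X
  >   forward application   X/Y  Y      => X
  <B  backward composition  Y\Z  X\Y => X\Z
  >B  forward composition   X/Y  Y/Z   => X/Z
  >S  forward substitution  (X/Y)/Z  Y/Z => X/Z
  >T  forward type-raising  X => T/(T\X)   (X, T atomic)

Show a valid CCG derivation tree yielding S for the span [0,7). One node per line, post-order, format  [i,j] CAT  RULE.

[0,1] N\S  lex  "which"
[1,2] NP\(N\S)  lex  "some"
[0,2] NP  <  k=1
[2,3] ((S/PP)\NP)/NP  lex  "chased"
[3,4] NP\PP  lex  "idea"
[4,5] NP\(NP\PP)  lex  "map"
[3,5] NP  <  k=4
[2,5] (S/PP)\NP  >  k=3
[0,5] S/PP  <  k=2
[5,6] PP/(S\PP)  lex  "under"
[6,7] S\PP  lex  "liked"
[5,7] PP  >  k=6
[0,7] S  >  k=5

[0,7] S   >
  [0,5] S/PP   <
    [0,2] NP   <
      [0,1] "which" : N\S
      [1,2] "some" : NP\(N\S)
    [2,5] (S/PP)\NP   >
      [2,3] "chased" : ((S/PP)\NP)/NP
      [3,5] NP   <
        [3,4] "idea" : NP\PP
        [4,5] "map" : NP\(NP\PP)
  [5,7] PP   >
    [5,6] "under" : PP/(S\PP)
    [6,7] "liked" : S\PP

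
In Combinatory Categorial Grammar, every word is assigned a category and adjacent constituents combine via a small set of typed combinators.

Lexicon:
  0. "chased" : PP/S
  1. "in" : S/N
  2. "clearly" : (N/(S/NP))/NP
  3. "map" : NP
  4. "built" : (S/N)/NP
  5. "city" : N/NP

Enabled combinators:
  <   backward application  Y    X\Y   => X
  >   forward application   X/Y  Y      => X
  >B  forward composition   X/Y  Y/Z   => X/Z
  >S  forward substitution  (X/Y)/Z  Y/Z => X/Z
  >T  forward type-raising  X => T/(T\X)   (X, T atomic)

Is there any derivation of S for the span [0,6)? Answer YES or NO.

NO

PP/S S/N (N/(S/NP))/NP NP (S/N)/NP N/NP
CKY chart[0,6] = {N/(N\PP), NP/(NP\PP), PP, PP/(N\N), PP/(PP\PP), PP/(S\S), S/(S\PP)}; S ∉ chart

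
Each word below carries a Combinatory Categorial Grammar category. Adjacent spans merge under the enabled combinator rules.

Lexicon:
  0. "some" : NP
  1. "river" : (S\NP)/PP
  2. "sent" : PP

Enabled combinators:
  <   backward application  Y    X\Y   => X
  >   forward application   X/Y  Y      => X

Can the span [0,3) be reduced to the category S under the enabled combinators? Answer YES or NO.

[0,3] S   <
  [0,1] "some" : NP
  [1,3] S\NP   >
    [1,2] "river" : (S\NP)/PP
    [2,3] "sent" : PP

YES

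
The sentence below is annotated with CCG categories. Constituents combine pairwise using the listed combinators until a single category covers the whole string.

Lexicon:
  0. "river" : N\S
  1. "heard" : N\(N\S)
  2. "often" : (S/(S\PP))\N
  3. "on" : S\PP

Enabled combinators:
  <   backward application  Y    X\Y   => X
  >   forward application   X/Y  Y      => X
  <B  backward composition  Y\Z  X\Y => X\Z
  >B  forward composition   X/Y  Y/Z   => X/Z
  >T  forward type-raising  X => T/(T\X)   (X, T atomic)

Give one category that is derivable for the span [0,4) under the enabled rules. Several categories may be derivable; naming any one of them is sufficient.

[0,4] S   >
  [0,3] S/(S\PP)   <
    [0,2] N   <
      [0,1] "river" : N\S
      [1,2] "heard" : N\(N\S)
    [2,3] "often" : (S/(S\PP))\N
  [3,4] "on" : S\PP

S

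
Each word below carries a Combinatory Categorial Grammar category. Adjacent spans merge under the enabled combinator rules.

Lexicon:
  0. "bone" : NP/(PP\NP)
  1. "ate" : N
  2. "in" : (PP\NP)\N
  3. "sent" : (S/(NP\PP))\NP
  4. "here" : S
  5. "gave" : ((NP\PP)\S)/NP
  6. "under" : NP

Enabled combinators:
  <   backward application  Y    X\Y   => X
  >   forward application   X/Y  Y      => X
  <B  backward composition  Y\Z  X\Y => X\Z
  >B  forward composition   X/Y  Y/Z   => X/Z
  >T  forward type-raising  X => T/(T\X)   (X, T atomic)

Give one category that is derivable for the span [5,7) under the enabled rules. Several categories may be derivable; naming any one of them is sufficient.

(NP\PP)\S

[0,7] S   >
  [0,4] S/(NP\PP)   <
    [0,3] NP   >
      [0,1] "bone" : NP/(PP\NP)
      [1,3] PP\NP   <
        [1,2] "ate" : N
        [2,3] "in" : (PP\NP)\N
    [3,4] "sent" : (S/(NP\PP))\NP
  [4,7] NP\PP   <
    [4,5] "here" : S
    [5,7] (NP\PP)\S   >
      [5,6] "gave" : ((NP\PP)\S)/NP
      [6,7] "under" : NP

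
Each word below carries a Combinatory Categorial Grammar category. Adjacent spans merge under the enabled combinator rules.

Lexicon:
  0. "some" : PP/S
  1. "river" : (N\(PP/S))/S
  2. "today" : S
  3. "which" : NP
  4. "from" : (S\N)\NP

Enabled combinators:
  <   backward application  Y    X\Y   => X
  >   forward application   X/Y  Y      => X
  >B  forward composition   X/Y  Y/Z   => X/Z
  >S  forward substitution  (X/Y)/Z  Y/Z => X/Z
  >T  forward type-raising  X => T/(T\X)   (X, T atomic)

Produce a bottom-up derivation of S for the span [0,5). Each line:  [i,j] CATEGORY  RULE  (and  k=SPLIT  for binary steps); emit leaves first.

[0,1] PP/S  lex  "some"
[1,2] (N\(PP/S))/S  lex  "river"
[2,3] S  lex  "today"
[1,3] N\(PP/S)  >  k=2
[0,3] N  <  k=1
[3,4] NP  lex  "which"
[4,5] (S\N)\NP  lex  "from"
[3,5] S\N  <  k=4
[0,5] S  <  k=3

[0,5] S   <
  [0,3] N   <
    [0,1] "some" : PP/S
    [1,3] N\(PP/S)   >
      [1,2] "river" : (N\(PP/S))/S
      [2,3] "today" : S
  [3,5] S\N   <
    [3,4] "which" : NP
    [4,5] "from" : (S\N)\NP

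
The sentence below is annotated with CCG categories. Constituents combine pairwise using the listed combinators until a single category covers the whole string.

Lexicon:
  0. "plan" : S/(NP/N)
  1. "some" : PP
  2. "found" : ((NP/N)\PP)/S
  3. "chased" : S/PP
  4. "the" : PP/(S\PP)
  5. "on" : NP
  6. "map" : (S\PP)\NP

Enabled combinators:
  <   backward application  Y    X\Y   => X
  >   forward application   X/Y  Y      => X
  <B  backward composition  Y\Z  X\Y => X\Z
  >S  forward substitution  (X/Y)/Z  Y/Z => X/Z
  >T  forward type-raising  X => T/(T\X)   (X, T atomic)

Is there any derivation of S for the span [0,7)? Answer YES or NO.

[0,7] S   >
  [0,1] "plan" : S/(NP/N)
  [1,7] NP/N   <
    [1,2] "some" : PP
    [2,7] (NP/N)\PP   >
      [2,3] "found" : ((NP/N)\PP)/S
      [3,7] S   >
        [3,4] "chased" : S/PP
        [4,7] PP   >
          [4,5] "the" : PP/(S\PP)
          [5,7] S\PP   <
            [5,6] "on" : NP
            [6,7] "map" : (S\PP)\NP

YES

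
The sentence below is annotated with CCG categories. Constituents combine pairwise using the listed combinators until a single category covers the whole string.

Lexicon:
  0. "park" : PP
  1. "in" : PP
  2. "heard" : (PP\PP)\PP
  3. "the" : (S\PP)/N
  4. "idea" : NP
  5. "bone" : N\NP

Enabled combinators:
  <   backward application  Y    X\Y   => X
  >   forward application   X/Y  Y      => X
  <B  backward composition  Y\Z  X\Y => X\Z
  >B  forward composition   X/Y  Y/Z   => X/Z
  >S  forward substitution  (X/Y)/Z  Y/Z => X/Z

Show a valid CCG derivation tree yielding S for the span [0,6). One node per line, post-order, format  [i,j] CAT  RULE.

[0,6] S   <
  [0,1] "park" : PP
  [1,6] S\PP   <B
    [1,3] PP\PP   <
      [1,2] "in" : PP
      [2,3] "heard" : (PP\PP)\PP
    [3,6] S\PP   >
      [3,4] "the" : (S\PP)/N
      [4,6] N   <
        [4,5] "idea" : NP
        [5,6] "bone" : N\NP

[0,1] PP  lex  "park"
[1,2] PP  lex  "in"
[2,3] (PP\PP)\PP  lex  "heard"
[1,3] PP\PP  <  k=2
[3,4] (S\PP)/N  lex  "the"
[4,5] NP  lex  "idea"
[5,6] N\NP  lex  "bone"
[4,6] N  <  k=5
[3,6] S\PP  >  k=4
[1,6] S\PP  <B  k=3
[0,6] S  <  k=1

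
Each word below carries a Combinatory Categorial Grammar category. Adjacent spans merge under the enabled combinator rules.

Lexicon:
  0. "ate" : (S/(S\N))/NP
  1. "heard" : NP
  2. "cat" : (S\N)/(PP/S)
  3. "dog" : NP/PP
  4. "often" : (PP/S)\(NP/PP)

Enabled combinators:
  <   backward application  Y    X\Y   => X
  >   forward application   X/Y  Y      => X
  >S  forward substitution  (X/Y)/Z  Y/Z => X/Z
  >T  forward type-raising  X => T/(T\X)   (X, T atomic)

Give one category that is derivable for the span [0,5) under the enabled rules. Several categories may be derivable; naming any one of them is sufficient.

S

[0,5] S   >
  [0,2] S/(S\N)   >
    [0,1] "ate" : (S/(S\N))/NP
    [1,2] "heard" : NP
  [2,5] S\N   >
    [2,3] "cat" : (S\N)/(PP/S)
    [3,5] PP/S   <
      [3,4] "dog" : NP/PP
      [4,5] "often" : (PP/S)\(NP/PP)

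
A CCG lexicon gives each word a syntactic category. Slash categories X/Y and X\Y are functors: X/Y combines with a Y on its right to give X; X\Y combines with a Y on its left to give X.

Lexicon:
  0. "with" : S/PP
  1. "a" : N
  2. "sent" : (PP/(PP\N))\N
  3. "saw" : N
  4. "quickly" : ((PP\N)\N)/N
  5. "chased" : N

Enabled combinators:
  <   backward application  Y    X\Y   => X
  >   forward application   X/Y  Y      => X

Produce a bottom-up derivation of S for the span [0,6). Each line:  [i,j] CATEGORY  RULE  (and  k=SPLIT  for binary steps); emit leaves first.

[0,1] S/PP  lex  "with"
[1,2] N  lex  "a"
[2,3] (PP/(PP\N))\N  lex  "sent"
[1,3] PP/(PP\N)  <  k=2
[3,4] N  lex  "saw"
[4,5] ((PP\N)\N)/N  lex  "quickly"
[5,6] N  lex  "chased"
[4,6] (PP\N)\N  >  k=5
[3,6] PP\N  <  k=4
[1,6] PP  >  k=3
[0,6] S  >  k=1

[0,6] S   >
  [0,1] "with" : S/PP
  [1,6] PP   >
    [1,3] PP/(PP\N)   <
      [1,2] "a" : N
      [2,3] "sent" : (PP/(PP\N))\N
    [3,6] PP\N   <
      [3,4] "saw" : N
      [4,6] (PP\N)\N   >
        [4,5] "quickly" : ((PP\N)\N)/N
        [5,6] "chased" : N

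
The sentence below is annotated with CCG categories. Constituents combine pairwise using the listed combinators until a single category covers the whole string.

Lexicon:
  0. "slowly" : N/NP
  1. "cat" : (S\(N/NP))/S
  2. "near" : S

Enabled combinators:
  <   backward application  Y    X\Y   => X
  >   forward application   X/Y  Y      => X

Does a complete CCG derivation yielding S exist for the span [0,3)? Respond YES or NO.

[0,3] S   <
  [0,1] "slowly" : N/NP
  [1,3] S\(N/NP)   >
    [1,2] "cat" : (S\(N/NP))/S
    [2,3] "near" : S

YES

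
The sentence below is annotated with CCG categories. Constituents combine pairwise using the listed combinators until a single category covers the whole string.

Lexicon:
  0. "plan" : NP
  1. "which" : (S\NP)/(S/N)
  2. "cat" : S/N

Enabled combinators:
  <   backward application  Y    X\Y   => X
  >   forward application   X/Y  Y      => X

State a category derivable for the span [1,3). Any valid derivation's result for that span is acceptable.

[0,3] S   <
  [0,1] "plan" : NP
  [1,3] S\NP   >
    [1,2] "which" : (S\NP)/(S/N)
    [2,3] "cat" : S/N

S\NP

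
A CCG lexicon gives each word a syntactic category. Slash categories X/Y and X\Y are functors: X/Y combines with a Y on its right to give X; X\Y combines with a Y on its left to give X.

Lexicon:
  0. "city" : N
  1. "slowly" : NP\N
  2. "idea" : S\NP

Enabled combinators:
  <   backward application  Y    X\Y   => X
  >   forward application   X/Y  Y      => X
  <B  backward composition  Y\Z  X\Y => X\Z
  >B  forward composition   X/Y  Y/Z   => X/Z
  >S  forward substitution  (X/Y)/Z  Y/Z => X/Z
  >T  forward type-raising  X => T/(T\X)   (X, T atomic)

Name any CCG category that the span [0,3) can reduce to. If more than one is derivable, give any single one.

[0,3] S   <
  [0,2] NP   >
    [0,1] NP/(NP\N)   >T
      [0,1] "city" : N
    [1,2] "slowly" : NP\N
  [2,3] "idea" : S\NP

S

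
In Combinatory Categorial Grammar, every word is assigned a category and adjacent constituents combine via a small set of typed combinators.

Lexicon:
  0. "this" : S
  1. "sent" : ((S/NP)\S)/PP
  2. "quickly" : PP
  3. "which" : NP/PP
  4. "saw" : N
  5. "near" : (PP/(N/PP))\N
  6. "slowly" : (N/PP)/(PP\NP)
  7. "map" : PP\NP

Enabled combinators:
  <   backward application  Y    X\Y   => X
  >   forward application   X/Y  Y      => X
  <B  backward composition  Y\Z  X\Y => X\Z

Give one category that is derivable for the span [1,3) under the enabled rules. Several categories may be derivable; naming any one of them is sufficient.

(S/NP)\S

[0,8] S   >
  [0,3] S/NP   <
    [0,1] "this" : S
    [1,3] (S/NP)\S   >
      [1,2] "sent" : ((S/NP)\S)/PP
      [2,3] "quickly" : PP
  [3,8] NP   >
    [3,4] "which" : NP/PP
    [4,8] PP   >
      [4,6] PP/(N/PP)   <
        [4,5] "saw" : N
        [5,6] "near" : (PP/(N/PP))\N
      [6,8] N/PP   >
        [6,7] "slowly" : (N/PP)/(PP\NP)
        [7,8] "map" : PP\NP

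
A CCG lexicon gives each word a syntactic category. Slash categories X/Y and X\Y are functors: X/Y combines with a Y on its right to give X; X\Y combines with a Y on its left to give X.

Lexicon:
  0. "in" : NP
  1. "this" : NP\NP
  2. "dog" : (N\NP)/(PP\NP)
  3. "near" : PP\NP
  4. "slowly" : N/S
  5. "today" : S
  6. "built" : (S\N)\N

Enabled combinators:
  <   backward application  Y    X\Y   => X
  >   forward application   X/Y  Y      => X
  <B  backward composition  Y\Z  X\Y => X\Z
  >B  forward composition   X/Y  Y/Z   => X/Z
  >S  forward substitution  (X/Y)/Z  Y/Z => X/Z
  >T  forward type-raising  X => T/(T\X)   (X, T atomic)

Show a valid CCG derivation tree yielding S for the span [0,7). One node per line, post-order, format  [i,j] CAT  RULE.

[0,1] NP  lex  "in"
[0,1] S/(S\NP)  >T
[1,2] NP\NP  lex  "this"
[2,3] (N\NP)/(PP\NP)  lex  "dog"
[3,4] PP\NP  lex  "near"
[2,4] N\NP  >  k=3
[1,4] N\NP  <B  k=2
[4,5] N/S  lex  "slowly"
[5,6] S  lex  "today"
[4,6] N  >  k=5
[6,7] (S\N)\N  lex  "built"
[4,7] S\N  <  k=6
[1,7] S\NP  <B  k=4
[0,7] S  >  k=1

[0,7] S   >
  [0,1] S/(S\NP)   >T
    [0,1] "in" : NP
  [1,7] S\NP   <B
    [1,4] N\NP   <B
      [1,2] "this" : NP\NP
      [2,4] N\NP   >
        [2,3] "dog" : (N\NP)/(PP\NP)
        [3,4] "near" : PP\NP
    [4,7] S\N   <
      [4,6] N   >
        [4,5] "slowly" : N/S
        [5,6] "today" : S
      [6,7] "built" : (S\N)\N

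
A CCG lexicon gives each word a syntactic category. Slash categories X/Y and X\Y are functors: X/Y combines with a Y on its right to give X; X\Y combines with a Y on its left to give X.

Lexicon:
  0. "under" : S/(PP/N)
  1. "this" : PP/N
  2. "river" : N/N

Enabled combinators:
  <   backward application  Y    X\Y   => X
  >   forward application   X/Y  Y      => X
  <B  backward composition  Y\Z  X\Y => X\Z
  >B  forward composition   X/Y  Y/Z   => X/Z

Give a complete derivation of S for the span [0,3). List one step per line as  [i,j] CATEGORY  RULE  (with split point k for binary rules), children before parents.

[0,1] S/(PP/N)  lex  "under"
[1,2] PP/N  lex  "this"
[2,3] N/N  lex  "river"
[1,3] PP/N  >B  k=2
[0,3] S  >  k=1

[0,3] S   >
  [0,1] "under" : S/(PP/N)
  [1,3] PP/N   >B
    [1,2] "this" : PP/N
    [2,3] "river" : N/N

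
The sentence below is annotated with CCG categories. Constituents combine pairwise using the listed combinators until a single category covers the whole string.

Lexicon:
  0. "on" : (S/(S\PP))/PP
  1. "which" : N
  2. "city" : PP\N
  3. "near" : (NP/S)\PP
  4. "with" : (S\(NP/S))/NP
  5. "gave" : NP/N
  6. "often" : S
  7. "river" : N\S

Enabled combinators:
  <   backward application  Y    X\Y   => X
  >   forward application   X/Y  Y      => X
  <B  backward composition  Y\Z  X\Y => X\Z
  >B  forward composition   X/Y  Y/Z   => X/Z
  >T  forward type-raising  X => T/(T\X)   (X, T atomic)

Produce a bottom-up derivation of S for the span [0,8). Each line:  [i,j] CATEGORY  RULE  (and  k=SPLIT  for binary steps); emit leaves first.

[0,8] S   >
  [0,3] S/(S\PP)   >
    [0,1] "on" : (S/(S\PP))/PP
    [1,3] PP   <
      [1,2] "which" : N
      [2,3] "city" : PP\N
  [3,8] S\PP   <B
    [3,4] "near" : (NP/S)\PP
    [4,8] S\(NP/S)   >
      [4,5] "with" : (S\(NP/S))/NP
      [5,8] NP   >
        [5,6] "gave" : NP/N
        [6,8] N   <
          [6,7] "often" : S
          [7,8] "river" : N\S

[0,1] (S/(S\PP))/PP  lex  "on"
[1,2] N  lex  "which"
[2,3] PP\N  lex  "city"
[1,3] PP  <  k=2
[0,3] S/(S\PP)  >  k=1
[3,4] (NP/S)\PP  lex  "near"
[4,5] (S\(NP/S))/NP  lex  "with"
[5,6] NP/N  lex  "gave"
[6,7] S  lex  "often"
[7,8] N\S  lex  "river"
[6,8] N  <  k=7
[5,8] NP  >  k=6
[4,8] S\(NP/S)  >  k=5
[3,8] S\PP  <B  k=4
[0,8] S  >  k=3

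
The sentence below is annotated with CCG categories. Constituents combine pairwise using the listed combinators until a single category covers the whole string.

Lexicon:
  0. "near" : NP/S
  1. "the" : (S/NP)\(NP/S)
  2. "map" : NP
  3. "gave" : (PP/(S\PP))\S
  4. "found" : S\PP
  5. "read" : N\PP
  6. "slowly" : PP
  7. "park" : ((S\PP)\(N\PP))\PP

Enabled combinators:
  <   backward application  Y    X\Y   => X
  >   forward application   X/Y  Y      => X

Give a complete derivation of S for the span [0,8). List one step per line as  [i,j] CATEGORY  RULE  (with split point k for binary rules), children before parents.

[0,1] NP/S  lex  "near"
[1,2] (S/NP)\(NP/S)  lex  "the"
[0,2] S/NP  <  k=1
[2,3] NP  lex  "map"
[0,3] S  >  k=2
[3,4] (PP/(S\PP))\S  lex  "gave"
[0,4] PP/(S\PP)  <  k=3
[4,5] S\PP  lex  "found"
[0,5] PP  >  k=4
[5,6] N\PP  lex  "read"
[6,7] PP  lex  "slowly"
[7,8] ((S\PP)\(N\PP))\PP  lex  "park"
[6,8] (S\PP)\(N\PP)  <  k=7
[5,8] S\PP  <  k=6
[0,8] S  <  k=5

[0,8] S   <
  [0,5] PP   >
    [0,4] PP/(S\PP)   <
      [0,3] S   >
        [0,2] S/NP   <
          [0,1] "near" : NP/S
          [1,2] "the" : (S/NP)\(NP/S)
        [2,3] "map" : NP
      [3,4] "gave" : (PP/(S\PP))\S
    [4,5] "found" : S\PP
  [5,8] S\PP   <
    [5,6] "read" : N\PP
    [6,8] (S\PP)\(N\PP)   <
      [6,7] "slowly" : PP
      [7,8] "park" : ((S\PP)\(N\PP))\PP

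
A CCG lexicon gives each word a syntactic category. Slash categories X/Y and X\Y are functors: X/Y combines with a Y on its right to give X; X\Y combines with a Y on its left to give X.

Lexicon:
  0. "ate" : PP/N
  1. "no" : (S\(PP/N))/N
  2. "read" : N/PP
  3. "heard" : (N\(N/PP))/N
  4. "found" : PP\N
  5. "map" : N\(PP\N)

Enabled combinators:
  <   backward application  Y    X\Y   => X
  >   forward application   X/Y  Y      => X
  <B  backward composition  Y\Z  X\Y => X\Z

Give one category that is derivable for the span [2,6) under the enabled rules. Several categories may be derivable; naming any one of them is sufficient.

N

[0,6] S   <
  [0,1] "ate" : PP/N
  [1,6] S\(PP/N)   >
    [1,2] "no" : (S\(PP/N))/N
    [2,6] N   <
      [2,3] "read" : N/PP
      [3,6] N\(N/PP)   >
        [3,4] "heard" : (N\(N/PP))/N
        [4,6] N   <
          [4,5] "found" : PP\N
          [5,6] "map" : N\(PP\N)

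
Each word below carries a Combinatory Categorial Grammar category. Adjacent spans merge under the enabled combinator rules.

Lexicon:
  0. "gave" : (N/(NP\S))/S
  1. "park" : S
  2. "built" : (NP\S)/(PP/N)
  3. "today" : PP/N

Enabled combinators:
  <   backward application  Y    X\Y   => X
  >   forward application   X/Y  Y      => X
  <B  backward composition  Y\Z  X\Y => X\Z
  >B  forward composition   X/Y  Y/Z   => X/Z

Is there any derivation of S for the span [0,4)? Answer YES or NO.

NO

(N/(NP\S))/S S (NP\S)/(PP/N) PP/N
CKY chart[0,4] = {N}; S ∉ chart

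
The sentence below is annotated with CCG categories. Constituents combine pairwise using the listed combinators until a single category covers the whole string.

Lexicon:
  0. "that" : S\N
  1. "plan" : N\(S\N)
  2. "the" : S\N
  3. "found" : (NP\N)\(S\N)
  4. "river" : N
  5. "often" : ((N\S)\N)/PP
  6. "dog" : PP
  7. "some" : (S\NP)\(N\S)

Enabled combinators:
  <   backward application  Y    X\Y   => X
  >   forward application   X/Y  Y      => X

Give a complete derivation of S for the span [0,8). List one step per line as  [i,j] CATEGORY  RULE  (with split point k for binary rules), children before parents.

[0,8] S   <
  [0,4] NP   <
    [0,2] N   <
      [0,1] "that" : S\N
      [1,2] "plan" : N\(S\N)
    [2,4] NP\N   <
      [2,3] "the" : S\N
      [3,4] "found" : (NP\N)\(S\N)
  [4,8] S\NP   <
    [4,7] N\S   <
      [4,5] "river" : N
      [5,7] (N\S)\N   >
        [5,6] "often" : ((N\S)\N)/PP
        [6,7] "dog" : PP
    [7,8] "some" : (S\NP)\(N\S)

[0,1] S\N  lex  "that"
[1,2] N\(S\N)  lex  "plan"
[0,2] N  <  k=1
[2,3] S\N  lex  "the"
[3,4] (NP\N)\(S\N)  lex  "found"
[2,4] NP\N  <  k=3
[0,4] NP  <  k=2
[4,5] N  lex  "river"
[5,6] ((N\S)\N)/PP  lex  "often"
[6,7] PP  lex  "dog"
[5,7] (N\S)\N  >  k=6
[4,7] N\S  <  k=5
[7,8] (S\NP)\(N\S)  lex  "some"
[4,8] S\NP  <  k=7
[0,8] S  <  k=4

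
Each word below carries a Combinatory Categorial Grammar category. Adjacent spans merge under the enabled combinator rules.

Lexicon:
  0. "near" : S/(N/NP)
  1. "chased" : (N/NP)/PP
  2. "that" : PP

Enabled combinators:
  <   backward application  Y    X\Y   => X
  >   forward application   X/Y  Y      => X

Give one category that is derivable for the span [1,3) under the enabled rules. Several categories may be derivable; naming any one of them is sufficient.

[0,3] S   >
  [0,1] "near" : S/(N/NP)
  [1,3] N/NP   >
    [1,2] "chased" : (N/NP)/PP
    [2,3] "that" : PP

N/NP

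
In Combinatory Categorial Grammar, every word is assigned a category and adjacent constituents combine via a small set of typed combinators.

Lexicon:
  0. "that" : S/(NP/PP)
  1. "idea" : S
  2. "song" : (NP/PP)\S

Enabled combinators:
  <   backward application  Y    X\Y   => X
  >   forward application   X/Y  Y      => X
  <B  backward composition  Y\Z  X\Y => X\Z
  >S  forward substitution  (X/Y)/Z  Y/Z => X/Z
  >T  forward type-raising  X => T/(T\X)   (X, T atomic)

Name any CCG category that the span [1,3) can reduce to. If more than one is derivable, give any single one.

NP/PP

[0,3] S   >
  [0,1] "that" : S/(NP/PP)
  [1,3] NP/PP   <
    [1,2] "idea" : S
    [2,3] "song" : (NP/PP)\S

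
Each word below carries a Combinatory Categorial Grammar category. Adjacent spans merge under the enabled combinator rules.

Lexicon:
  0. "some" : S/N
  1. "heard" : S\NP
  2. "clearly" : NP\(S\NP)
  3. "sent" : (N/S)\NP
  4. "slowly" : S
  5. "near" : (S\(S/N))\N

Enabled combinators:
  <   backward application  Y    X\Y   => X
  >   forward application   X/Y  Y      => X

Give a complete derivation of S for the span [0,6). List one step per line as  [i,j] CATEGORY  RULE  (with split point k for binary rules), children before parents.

[0,1] S/N  lex  "some"
[1,2] S\NP  lex  "heard"
[2,3] NP\(S\NP)  lex  "clearly"
[1,3] NP  <  k=2
[3,4] (N/S)\NP  lex  "sent"
[1,4] N/S  <  k=3
[4,5] S  lex  "slowly"
[1,5] N  >  k=4
[5,6] (S\(S/N))\N  lex  "near"
[1,6] S\(S/N)  <  k=5
[0,6] S  <  k=1

[0,6] S   <
  [0,1] "some" : S/N
  [1,6] S\(S/N)   <
    [1,5] N   >
      [1,4] N/S   <
        [1,3] NP   <
          [1,2] "heard" : S\NP
          [2,3] "clearly" : NP\(S\NP)
        [3,4] "sent" : (N/S)\NP
      [4,5] "slowly" : S
    [5,6] "near" : (S\(S/N))\N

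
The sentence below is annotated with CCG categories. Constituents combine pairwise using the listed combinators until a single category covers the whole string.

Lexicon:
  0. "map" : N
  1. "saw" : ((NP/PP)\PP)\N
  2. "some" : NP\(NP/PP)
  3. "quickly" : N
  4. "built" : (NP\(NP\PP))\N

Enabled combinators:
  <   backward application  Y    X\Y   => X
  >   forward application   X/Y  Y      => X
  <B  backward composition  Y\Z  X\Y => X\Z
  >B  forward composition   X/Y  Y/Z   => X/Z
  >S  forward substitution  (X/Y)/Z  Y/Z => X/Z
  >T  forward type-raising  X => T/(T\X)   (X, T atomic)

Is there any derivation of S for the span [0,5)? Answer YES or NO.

N ((NP/PP)\PP)\N NP\(NP/PP) N (NP\(NP\PP))\N
CKY chart[0,5] = {N/(N\NP), NP, NP/(NP\NP), PP/(PP\NP), S/(S\NP)}; S ∉ chart

NO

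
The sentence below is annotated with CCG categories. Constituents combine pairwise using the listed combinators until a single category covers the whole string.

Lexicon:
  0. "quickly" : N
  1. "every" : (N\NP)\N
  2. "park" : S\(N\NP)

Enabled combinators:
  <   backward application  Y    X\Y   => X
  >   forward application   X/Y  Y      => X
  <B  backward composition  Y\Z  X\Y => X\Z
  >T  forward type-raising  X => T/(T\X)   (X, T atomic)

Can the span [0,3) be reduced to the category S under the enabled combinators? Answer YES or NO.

[0,3] S   >
  [0,1] S/(S\N)   >T
    [0,1] "quickly" : N
  [1,3] S\N   <B
    [1,2] "every" : (N\NP)\N
    [2,3] "park" : S\(N\NP)

YES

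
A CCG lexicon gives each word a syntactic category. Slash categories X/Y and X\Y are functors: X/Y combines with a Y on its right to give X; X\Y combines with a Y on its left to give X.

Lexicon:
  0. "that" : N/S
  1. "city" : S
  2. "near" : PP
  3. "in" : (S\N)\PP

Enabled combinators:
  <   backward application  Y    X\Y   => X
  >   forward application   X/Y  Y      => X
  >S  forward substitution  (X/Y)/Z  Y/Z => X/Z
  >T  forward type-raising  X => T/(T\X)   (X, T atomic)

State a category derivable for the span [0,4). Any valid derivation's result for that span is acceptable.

S

[0,4] S   <
  [0,2] N   >
    [0,1] "that" : N/S
    [1,2] "city" : S
  [2,4] S\N   <
    [2,3] "near" : PP
    [3,4] "in" : (S\N)\PP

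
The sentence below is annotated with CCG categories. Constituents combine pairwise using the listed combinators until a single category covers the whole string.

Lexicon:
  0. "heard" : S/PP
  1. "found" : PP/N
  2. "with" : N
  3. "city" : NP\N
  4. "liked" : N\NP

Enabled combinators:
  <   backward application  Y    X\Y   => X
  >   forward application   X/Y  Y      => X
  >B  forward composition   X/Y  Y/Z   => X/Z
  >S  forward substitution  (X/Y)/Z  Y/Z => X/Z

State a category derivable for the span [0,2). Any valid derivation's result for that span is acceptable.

S/N

[0,5] S   >
  [0,2] S/N   >B
    [0,1] "heard" : S/PP
    [1,2] "found" : PP/N
  [2,5] N   <
    [2,4] NP   <
      [2,3] "with" : N
      [3,4] "city" : NP\N
    [4,5] "liked" : N\NP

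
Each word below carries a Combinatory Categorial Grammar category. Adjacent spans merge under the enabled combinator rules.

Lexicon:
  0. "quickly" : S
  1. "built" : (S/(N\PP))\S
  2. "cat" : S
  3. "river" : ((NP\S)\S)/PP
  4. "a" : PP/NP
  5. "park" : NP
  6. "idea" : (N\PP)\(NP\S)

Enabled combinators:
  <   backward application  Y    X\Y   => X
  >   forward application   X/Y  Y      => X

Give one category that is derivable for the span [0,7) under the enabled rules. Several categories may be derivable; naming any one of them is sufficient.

[0,7] S   >
  [0,2] S/(N\PP)   <
    [0,1] "quickly" : S
    [1,2] "built" : (S/(N\PP))\S
  [2,7] N\PP   <
    [2,6] NP\S   <
      [2,3] "cat" : S
      [3,6] (NP\S)\S   >
        [3,4] "river" : ((NP\S)\S)/PP
        [4,6] PP   >
          [4,5] "a" : PP/NP
          [5,6] "park" : NP
    [6,7] "idea" : (N\PP)\(NP\S)

S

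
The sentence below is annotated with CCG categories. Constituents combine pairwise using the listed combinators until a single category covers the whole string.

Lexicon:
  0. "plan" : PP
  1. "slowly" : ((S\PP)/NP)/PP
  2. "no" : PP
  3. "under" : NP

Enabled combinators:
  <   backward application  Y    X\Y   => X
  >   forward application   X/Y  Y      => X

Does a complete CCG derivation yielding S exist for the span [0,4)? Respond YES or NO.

[0,4] S   <
  [0,1] "plan" : PP
  [1,4] S\PP   >
    [1,3] (S\PP)/NP   >
      [1,2] "slowly" : ((S\PP)/NP)/PP
      [2,3] "no" : PP
    [3,4] "under" : NP

YES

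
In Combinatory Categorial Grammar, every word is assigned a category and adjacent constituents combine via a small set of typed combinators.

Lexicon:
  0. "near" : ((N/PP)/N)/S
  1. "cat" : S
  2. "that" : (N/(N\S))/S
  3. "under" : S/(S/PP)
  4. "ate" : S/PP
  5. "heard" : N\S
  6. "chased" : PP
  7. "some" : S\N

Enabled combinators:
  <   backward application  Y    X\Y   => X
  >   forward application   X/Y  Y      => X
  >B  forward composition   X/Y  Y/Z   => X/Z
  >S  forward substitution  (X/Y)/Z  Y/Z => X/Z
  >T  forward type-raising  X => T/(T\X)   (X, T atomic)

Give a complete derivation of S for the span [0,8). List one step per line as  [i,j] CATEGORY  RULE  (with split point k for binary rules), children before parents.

[0,1] ((N/PP)/N)/S  lex  "near"
[1,2] S  lex  "cat"
[0,2] (N/PP)/N  >  k=1
[2,3] (N/(N\S))/S  lex  "that"
[3,4] S/(S/PP)  lex  "under"
[4,5] S/PP  lex  "ate"
[3,5] S  >  k=4
[2,5] N/(N\S)  >  k=3
[5,6] N\S  lex  "heard"
[2,6] N  >  k=5
[0,6] N/PP  >  k=2
[6,7] PP  lex  "chased"
[0,7] N  >  k=6
[7,8] S\N  lex  "some"
[0,8] S  <  k=7

[0,8] S   <
  [0,7] N   >
    [0,6] N/PP   >
      [0,2] (N/PP)/N   >
        [0,1] "near" : ((N/PP)/N)/S
        [1,2] "cat" : S
      [2,6] N   >
        [2,5] N/(N\S)   >
          [2,3] "that" : (N/(N\S))/S
          [3,5] S   >
            [3,4] "under" : S/(S/PP)
            [4,5] "ate" : S/PP
        [5,6] "heard" : N\S
    [6,7] "chased" : PP
  [7,8] "some" : S\N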